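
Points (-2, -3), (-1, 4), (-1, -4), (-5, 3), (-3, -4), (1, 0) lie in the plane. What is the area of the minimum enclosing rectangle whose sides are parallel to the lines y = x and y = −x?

In coordinates u = x + y, v = x − y the rectangle is axis-aligned; the map (x,y)→(u,v) scales areas by 2.
u-values: -5, 3, -5, -2, -7, 1; range = 3 − (-7) = 10.
v-values: 1, -5, 3, -8, 1, 1; range = 3 − (-8) = 11.
Area = (10 × 11) / 2 = 55.

55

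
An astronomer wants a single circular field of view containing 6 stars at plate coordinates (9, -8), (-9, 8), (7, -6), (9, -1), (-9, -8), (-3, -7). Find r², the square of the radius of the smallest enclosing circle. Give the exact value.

145

The minimum enclosing circle of a finite set is fixed by two of the points (as a diameter) or three (as a circumcircle).
The farthest pair is (9, -8)–(-9, 8) with squared distance 580. The circle on this segment as diameter has centre (0, 0) and r² = 580/4 = 145.
Check (7, -6): distance² to centre = 85 ≤ 145, so it lies inside.
All remaining points lie in this disk, and no smaller disk contains both endpoints, so this is the minimum enclosing circle.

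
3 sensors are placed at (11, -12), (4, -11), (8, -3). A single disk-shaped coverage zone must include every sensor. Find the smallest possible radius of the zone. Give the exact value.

5

Call the three points A, B, C in the order given.
Side lengths²: AB² = 50, AC² = 90, BC² = 80.
Since AC² = 90 < 80 + 50 = 130, the triangle is acute, so the smallest enclosing circle is the circumcircle.
Circumcentre = (8, -8), r² = 25.
r = √25 = 5.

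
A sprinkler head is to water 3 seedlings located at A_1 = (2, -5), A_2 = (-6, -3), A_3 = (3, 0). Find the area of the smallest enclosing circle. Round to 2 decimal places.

Side lengths²: A_1A_2² = 68, A_1A_3² = 26, A_2A_3² = 90.
Since A_2A_3² = 90 < 68 + 26 = 94, the triangle is acute, so the smallest enclosing circle is the circumcircle.
Circumcentre = (-10/7, -12/7), r² = 1105/49.
Area = π·r² = π·1105/49 ≈ 70.85.

70.85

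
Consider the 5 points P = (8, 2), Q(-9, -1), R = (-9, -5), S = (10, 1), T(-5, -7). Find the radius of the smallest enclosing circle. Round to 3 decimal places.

9.962

By Welzl's lemma the MEC is supported by two points (diametrically opposite) or three points (on a circumcircle).
The farthest pair is R–S with squared distance 397. The circle on this segment as diameter has centre (0.5, -2) and r² = 397/4 = 99.25.
Check P: distance² to centre = 72.25 ≤ 99.25, so it lies inside.
All remaining points lie in this disk, and no smaller disk contains both endpoints, so this is the minimum enclosing circle.
r = √(99.25) ≈ 9.962.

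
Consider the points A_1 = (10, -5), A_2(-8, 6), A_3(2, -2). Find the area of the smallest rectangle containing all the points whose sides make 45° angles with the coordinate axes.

101.5

In coordinates u = x + y, v = x − y the rectangle is axis-aligned; the map (x,y)→(u,v) scales areas by 2.
u-values: 5, -2, 0; range = 5 − (-2) = 7.
v-values: 15, -14, 4; range = 15 − (-14) = 29.
Area = (7 × 29) / 2 = 101.5.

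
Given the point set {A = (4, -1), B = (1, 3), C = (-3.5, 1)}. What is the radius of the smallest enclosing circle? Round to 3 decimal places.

Side lengths²: AB² = 25, AC² = 60.25, BC² = 24.25.
Since AC² = 60.25 ≥ 25 + 24.25 = 49.25, the angle opposite AC is not acute, so the smallest enclosing circle has AC as diameter.
Centre = midpoint of AC = (0.25, 0), r² = 60.25/4 = 15.0625.
r = √(15.0625) ≈ 3.881.

3.881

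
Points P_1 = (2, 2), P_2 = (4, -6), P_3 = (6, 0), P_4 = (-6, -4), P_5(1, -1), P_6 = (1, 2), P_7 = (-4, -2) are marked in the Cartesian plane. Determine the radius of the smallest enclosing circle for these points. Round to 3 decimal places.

6.325

The minimum enclosing circle of a finite set is fixed by two of the points (as a diameter) or three (as a circumcircle).
The farthest pair is P_3–P_4 with squared distance 160. The circle on this segment as diameter has centre (0, -2) and r² = 160/4 = 40.
Check P_1: distance² to centre = 20 ≤ 40, so it lies inside.
All remaining points lie in this disk, and no smaller disk contains both endpoints, so this is the minimum enclosing circle.
r = √40 ≈ 6.325.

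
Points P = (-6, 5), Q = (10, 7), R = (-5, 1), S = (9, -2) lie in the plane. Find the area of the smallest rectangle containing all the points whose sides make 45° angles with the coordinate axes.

231

In coordinates u = x + y, v = x − y the rectangle is axis-aligned; the map (x,y)→(u,v) scales areas by 2.
u-values: -1, 17, -4, 7; range = 17 − (-4) = 21.
v-values: -11, 3, -6, 11; range = 11 − (-11) = 22.
Area = (21 × 22) / 2 = 231.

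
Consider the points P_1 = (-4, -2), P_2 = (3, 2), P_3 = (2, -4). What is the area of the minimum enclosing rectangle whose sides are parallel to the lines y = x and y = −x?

In coordinates u = x + y, v = x − y the rectangle is axis-aligned; the map (x,y)→(u,v) scales areas by 2.
u-values: -6, 5, -2; range = 5 − (-6) = 11.
v-values: -2, 1, 6; range = 6 − (-2) = 8.
Area = (11 × 8) / 2 = 44.

44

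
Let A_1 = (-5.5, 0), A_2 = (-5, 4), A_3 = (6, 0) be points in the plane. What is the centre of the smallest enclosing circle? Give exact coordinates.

Side lengths²: A_1A_2² = 16.25, A_1A_3² = 132.25, A_2A_3² = 137.
Since A_2A_3² = 137 < 132.25 + 16.25 = 148.5, the triangle is acute, so the smallest enclosing circle is the circumcircle.
Circumcentre = (0.25, 1.3125), r² = 34.78515625.
Centre = (0.25, 1.3125).

(0.25, 1.3125)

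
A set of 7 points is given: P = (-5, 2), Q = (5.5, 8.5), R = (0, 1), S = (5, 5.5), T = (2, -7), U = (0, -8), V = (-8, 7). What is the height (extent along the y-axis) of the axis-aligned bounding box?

max y = 8.5, min y = -8, so height = 16.5.

16.5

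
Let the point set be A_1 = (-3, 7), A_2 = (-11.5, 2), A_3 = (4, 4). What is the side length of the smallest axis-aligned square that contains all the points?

15.5

The bounding box has width 15.5 and height 5.
An axis-aligned square enclosing the set must have side ≥ max(width, height).
So the minimum side is max(15.5, 5) = 15.5.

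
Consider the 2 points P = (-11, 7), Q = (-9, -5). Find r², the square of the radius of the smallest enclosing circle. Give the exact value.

37

The smallest circle enclosing two points has them as diameter endpoints.
Centre = midpoint = (-10, 1); r² = |PQ|²/4 = 148/4 = 37.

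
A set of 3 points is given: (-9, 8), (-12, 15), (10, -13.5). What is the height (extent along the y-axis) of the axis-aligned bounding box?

max y = 15, min y = -13.5, so height = 28.5.

28.5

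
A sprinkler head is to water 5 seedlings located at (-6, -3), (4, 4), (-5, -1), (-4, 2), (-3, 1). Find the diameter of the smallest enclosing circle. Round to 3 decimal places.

The farthest pair is (-6, -3)–(4, 4) with squared distance 149. The circle on this segment as diameter has centre (-1, 0.5) and r² = 149/4 = 37.25.
Check (-5, -1): distance² to centre = 18.25 ≤ 37.25, so it lies inside.
All remaining points lie in this disk, and no smaller disk contains both endpoints, so this is the minimum enclosing circle.
Diameter = 2r = 2√(37.25) ≈ 12.207.

12.207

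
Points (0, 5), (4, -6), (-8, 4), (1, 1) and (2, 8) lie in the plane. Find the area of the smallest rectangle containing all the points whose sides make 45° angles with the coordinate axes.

In coordinates u = x + y, v = x − y the rectangle is axis-aligned; the map (x,y)→(u,v) scales areas by 2.
u-values: 5, -2, -4, 2, 10; range = 10 − (-4) = 14.
v-values: -5, 10, -12, 0, -6; range = 10 − (-12) = 22.
Area = (14 × 22) / 2 = 154.

154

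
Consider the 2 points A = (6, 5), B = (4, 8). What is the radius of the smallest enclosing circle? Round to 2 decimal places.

1.80

The smallest circle enclosing two points has them as diameter endpoints.
Centre = midpoint = (5, 6.5); r² = |AB|²/4 = 13/4 = 3.25.
r = √(3.25) ≈ 1.80.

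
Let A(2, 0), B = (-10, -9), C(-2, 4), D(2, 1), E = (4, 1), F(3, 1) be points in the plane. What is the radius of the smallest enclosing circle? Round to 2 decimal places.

8.60

A smallest enclosing disk is always determined by at most three of the input points on its boundary.
The farthest pair is B–E with squared distance 296. The circle on this segment as diameter has centre (-3, -4) and r² = 296/4 = 74.
Check A: distance² to centre = 41 ≤ 74, so it lies inside.
All remaining points lie in this disk, and no smaller disk contains both endpoints, so this is the minimum enclosing circle.
r = √74 ≈ 8.60.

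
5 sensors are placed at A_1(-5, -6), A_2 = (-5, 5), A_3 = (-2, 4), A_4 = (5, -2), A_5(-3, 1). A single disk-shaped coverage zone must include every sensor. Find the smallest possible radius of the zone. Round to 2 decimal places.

By Welzl's lemma the MEC is supported by two points (diametrically opposite) or three points (on a circumcircle).
The minimum enclosing circle is determined by three boundary points: A_1, A_2, A_4.
Their circumcentre is (-1.4, -0.5) with r² = 43.21.
The farthest remaining point A_3 is at distance² 20.61 ≤ 43.21.
r = √(43.21) ≈ 6.57.

6.57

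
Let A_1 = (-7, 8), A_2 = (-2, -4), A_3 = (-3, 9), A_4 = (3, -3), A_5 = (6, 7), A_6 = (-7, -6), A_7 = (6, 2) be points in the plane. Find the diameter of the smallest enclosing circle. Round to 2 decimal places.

18.44

The minimum enclosing circle of a finite set is fixed by two of the points (as a diameter) or three (as a circumcircle).
The minimum enclosing circle is determined by three boundary points: A_1, A_5, A_6.
Their circumcentre is (-1, 1) with r² = 85.
The farthest remaining point A_3 is at distance² 68 ≤ 85.
Diameter = 2r = 2√85 ≈ 18.44.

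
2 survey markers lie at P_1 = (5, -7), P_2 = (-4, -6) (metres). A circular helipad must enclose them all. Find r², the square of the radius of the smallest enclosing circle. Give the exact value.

The smallest circle enclosing two points has them as diameter endpoints.
Centre = midpoint = (0.5, -6.5); r² = |P_1P_2|²/4 = 82/4 = 20.5.

20.5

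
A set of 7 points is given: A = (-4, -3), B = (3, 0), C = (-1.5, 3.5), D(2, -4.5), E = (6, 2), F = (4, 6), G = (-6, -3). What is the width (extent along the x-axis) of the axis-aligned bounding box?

max x = 6, min x = -6, so width = 12.

12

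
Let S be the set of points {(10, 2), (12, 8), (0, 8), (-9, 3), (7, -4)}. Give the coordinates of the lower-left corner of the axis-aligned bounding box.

(-9, -4)

x-range [-9, 12], y-range [-4, 8].
The lower-left corner is (-9, -4).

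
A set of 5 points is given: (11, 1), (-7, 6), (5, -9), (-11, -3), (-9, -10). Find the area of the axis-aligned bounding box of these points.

x ranges over [-11, 11], width 22.
y ranges over [-10, 6], height 16.
Area = 22 × 16 = 352.

352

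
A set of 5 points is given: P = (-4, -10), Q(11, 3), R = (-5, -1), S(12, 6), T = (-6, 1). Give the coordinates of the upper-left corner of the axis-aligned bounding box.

x-range [-6, 12], y-range [-10, 6].
The upper-left corner is (-6, 6).

(-6, 6)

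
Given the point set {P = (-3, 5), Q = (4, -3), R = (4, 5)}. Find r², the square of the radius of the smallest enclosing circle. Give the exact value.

Side lengths²: PQ² = 113, PR² = 49, QR² = 64.
Since PQ² = 113 ≥ 64 + 49 = 113, the angle opposite PQ is not acute, so the smallest enclosing circle has PQ as diameter.
Centre = midpoint of PQ = (0.5, 1), r² = 113/4 = 28.25.

28.25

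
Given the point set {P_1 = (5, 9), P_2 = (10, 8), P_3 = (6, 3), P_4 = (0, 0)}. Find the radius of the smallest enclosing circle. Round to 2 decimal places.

A smallest enclosing disk is always determined by at most three of the input points on its boundary.
The farthest pair is P_2–P_4 with squared distance 164. The circle on this segment as diameter has centre (5, 4) and r² = 164/4 = 41.
Check P_1: distance² to centre = 25 ≤ 41, so it lies inside.
All remaining points lie in this disk, and no smaller disk contains both endpoints, so this is the minimum enclosing circle.
r = √41 ≈ 6.40.

6.40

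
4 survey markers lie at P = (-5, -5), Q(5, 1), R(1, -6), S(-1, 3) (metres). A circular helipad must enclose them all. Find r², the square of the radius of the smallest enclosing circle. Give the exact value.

The farthest pair is P–Q with squared distance 136. The circle on this segment as diameter has centre (0, -2) and r² = 136/4 = 34.
Check R: distance² to centre = 17 ≤ 34, so it lies inside.
All remaining points lie in this disk, and no smaller disk contains both endpoints, so this is the minimum enclosing circle.

34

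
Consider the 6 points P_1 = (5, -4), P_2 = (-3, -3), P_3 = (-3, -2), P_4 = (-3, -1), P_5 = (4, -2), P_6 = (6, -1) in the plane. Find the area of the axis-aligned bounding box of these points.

x ranges over [-3, 6], width 9.
y ranges over [-4, -1], height 3.
Area = 9 × 3 = 27.

27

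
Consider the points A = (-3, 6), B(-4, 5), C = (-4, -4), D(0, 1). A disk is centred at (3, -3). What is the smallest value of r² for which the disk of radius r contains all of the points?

The required radius is the distance from (3, -3) to the farthest point.
Squared distances: 117, 113, 50, 25.
Maximum is 117, attained at A.

117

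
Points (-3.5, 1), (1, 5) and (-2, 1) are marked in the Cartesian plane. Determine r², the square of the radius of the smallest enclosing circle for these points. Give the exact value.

Call the three points A, B, C in the order given.
Side lengths²: AB² = 36.25, AC² = 2.25, BC² = 25.
Since AB² = 36.25 ≥ 25 + 2.25 = 27.25, the angle opposite AB is not acute, so the smallest enclosing circle has AB as diameter.
Centre = midpoint of AB = (-1.25, 3), r² = 36.25/4 = 9.0625.

9.0625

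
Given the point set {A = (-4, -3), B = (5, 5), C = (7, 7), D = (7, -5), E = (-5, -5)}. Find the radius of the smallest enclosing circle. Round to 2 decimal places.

The minimum enclosing circle of a finite set is fixed by two of the points (as a diameter) or three (as a circumcircle).
The farthest pair is C–E with squared distance 288. The circle on this segment as diameter has centre (1, 1) and r² = 288/4 = 72.
Check A: distance² to centre = 41 ≤ 72, so it lies inside.
All remaining points lie in this disk, and no smaller disk contains both endpoints, so this is the minimum enclosing circle.
r = √72 ≈ 8.49.

8.49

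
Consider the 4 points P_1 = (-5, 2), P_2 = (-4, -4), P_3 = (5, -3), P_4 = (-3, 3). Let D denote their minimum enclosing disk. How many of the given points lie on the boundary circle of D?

2

By Welzl's lemma the MEC is supported by two points (diametrically opposite) or three points (on a circumcircle).
The farthest pair is P_1–P_3 with squared distance 125. The circle on this segment as diameter has centre (0, -0.5) and r² = 125/4 = 31.25.
Check P_2: distance² to centre = 28.25 ≤ 31.25, so it lies inside.
All remaining points lie in this disk, and no smaller disk contains both endpoints, so this is the minimum enclosing circle.
The points at distance exactly r from the centre are P_1, P_3 — 2 points.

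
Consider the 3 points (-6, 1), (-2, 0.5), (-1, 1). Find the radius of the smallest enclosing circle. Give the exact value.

Call the three points A, B, C in the order given.
Side lengths²: AB² = 16.25, AC² = 25, BC² = 1.25.
Since AC² = 25 ≥ 16.25 + 1.25 = 17.5, the angle opposite AC is not acute, so the smallest enclosing circle has AC as diameter.
Centre = midpoint of AC = (-3.5, 1), r² = 25/4 = 6.25.
r = √(6.25) = 2.5.

2.5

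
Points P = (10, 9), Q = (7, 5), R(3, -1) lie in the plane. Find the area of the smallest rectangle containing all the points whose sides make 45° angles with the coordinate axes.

In coordinates u = x + y, v = x − y the rectangle is axis-aligned; the map (x,y)→(u,v) scales areas by 2.
u-values: 19, 12, 2; range = 19 − 2 = 17.
v-values: 1, 2, 4; range = 4 − 1 = 3.
Area = (17 × 3) / 2 = 25.5.

25.5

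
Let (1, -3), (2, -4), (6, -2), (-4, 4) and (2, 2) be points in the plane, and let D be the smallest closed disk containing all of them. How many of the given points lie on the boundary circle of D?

The minimum enclosing circle of a finite set is fixed by two of the points (as a diameter) or three (as a circumcircle).
The farthest pair is (6, -2)–(-4, 4) with squared distance 136. The circle on this segment as diameter has centre (1, 1) and r² = 136/4 = 34.
Check (1, -3): distance² to centre = 16 ≤ 34, so it lies inside.
All remaining points lie in this disk, and no smaller disk contains both endpoints, so this is the minimum enclosing circle.
The points at distance exactly r from the centre are (6, -2), (-4, 4) — 2 points.

2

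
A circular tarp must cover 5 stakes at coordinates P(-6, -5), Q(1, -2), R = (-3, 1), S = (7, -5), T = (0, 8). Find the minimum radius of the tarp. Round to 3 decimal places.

A smallest enclosing disk is always determined by at most three of the input points on its boundary.
The minimum enclosing circle is determined by three boundary points: P, S, T.
Their circumcentre is (0.5, -3/26) with r² = 22345/338.
The farthest remaining point R is at distance² 4561/338 ≤ 22345/338.
r = √(22345/338) ≈ 8.131.

8.131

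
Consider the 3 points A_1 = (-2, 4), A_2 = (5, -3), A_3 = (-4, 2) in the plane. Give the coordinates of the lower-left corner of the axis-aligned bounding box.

x-range [-4, 5], y-range [-3, 4].
The lower-left corner is (-4, -3).

(-4, -3)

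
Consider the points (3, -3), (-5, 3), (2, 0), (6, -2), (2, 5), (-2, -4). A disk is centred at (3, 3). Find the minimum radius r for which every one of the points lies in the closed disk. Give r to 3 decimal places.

The required radius is the distance from (3, 3) to the farthest point.
Squared distances: 36, 64, 10, 34, 5, 74.
Maximum is 74, attained at (-2, -4).
r = √74 ≈ 8.602.

8.602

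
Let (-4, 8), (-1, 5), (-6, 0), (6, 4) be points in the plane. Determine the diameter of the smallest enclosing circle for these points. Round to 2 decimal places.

By Welzl's lemma the MEC is supported by two points (diametrically opposite) or three points (on a circumcircle).
The minimum enclosing circle is determined by three boundary points: (-4, 8), (-6, 0), (6, 4).
Their circumcentre is (-3/11, 31/11) with r² = 4930/121.
The farthest remaining point (-1, 5) is at distance² 640/121 ≤ 4930/121.
Diameter = 2r = 2√(4930/121) ≈ 12.77.

12.77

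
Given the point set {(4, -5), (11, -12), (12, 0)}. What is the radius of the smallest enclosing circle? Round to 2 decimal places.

Call the three points A, B, C in the order given.
Side lengths²: AB² = 98, AC² = 89, BC² = 145.
Since BC² = 145 < 98 + 89 = 187, the triangle is acute, so the smallest enclosing circle is the circumcircle.
Circumcentre = (263/26, -153/26), r² = 12905/338.
r = √(12905/338) ≈ 6.18.

6.18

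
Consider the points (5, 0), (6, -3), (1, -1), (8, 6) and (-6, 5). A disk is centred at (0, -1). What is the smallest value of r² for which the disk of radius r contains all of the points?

The required radius is the distance from (0, -1) to the farthest point.
Squared distances: 26, 40, 1, 113, 72.
Maximum is 113, attained at (8, 6).

113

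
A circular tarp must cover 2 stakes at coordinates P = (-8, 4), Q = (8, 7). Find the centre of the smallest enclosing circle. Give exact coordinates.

The smallest circle enclosing two points has them as diameter endpoints.
Centre = midpoint = (0, 5.5); r² = |PQ|²/4 = 265/4 = 66.25.
Centre = (0, 5.5).

(0, 5.5)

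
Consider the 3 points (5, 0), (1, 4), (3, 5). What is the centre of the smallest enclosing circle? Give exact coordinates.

(19/6, 13/6)

Call the three points A, B, C in the order given.
Side lengths²: AB² = 32, AC² = 29, BC² = 5.
Since AB² = 32 < 29 + 5 = 34, the triangle is acute, so the smallest enclosing circle is the circumcircle.
Circumcentre = (19/6, 13/6), r² = 145/18.
Centre = (19/6, 13/6).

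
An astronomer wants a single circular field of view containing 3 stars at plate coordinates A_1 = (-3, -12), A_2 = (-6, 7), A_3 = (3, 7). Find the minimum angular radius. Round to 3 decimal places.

Side lengths²: A_1A_2² = 370, A_1A_3² = 397, A_2A_3² = 81.
Since A_1A_3² = 397 < 370 + 81 = 451, the triangle is acute, so the smallest enclosing circle is the circumcircle.
Circumcentre = (-1.5, -77/38), r² = 73445/722.
r = √(73445/722) ≈ 10.086.

10.086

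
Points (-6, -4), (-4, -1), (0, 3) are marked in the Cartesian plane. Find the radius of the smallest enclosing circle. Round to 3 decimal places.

4.610

Call the three points A, B, C in the order given.
Side lengths²: AB² = 13, AC² = 85, BC² = 32.
Since AC² = 85 ≥ 32 + 13 = 45, the angle opposite AC is not acute, so the smallest enclosing circle has AC as diameter.
Centre = midpoint of AC = (-3, -0.5), r² = 85/4 = 21.25.
r = √(21.25) ≈ 4.610.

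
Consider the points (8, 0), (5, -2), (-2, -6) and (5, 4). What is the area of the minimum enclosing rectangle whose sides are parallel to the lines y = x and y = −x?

In coordinates u = x + y, v = x − y the rectangle is axis-aligned; the map (x,y)→(u,v) scales areas by 2.
u-values: 8, 3, -8, 9; range = 9 − (-8) = 17.
v-values: 8, 7, 4, 1; range = 8 − 1 = 7.
Area = (17 × 7) / 2 = 59.5.

59.5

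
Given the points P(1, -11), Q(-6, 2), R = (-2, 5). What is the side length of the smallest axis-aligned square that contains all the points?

16

The bounding box has width 7 and height 16.
An axis-aligned square enclosing the set must have side ≥ max(width, height).
So the minimum side is max(7, 16) = 16.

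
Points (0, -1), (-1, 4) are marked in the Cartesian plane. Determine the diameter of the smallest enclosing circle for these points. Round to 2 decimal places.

5.10

The smallest circle enclosing two points has them as diameter endpoints.
Centre = midpoint = (-0.5, 1.5); r² = |(0, -1)−(-1, 4)|²/4 = 26/4 = 6.5.
Diameter = 2r = 2√(6.5) ≈ 5.10.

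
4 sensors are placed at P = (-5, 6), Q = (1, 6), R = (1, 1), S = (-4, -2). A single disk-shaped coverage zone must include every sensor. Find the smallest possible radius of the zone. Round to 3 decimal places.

4.754

A smallest enclosing disk is always determined by at most three of the input points on its boundary.
The minimum enclosing circle is determined by three boundary points: P, Q, S.
Their circumcentre is (-2, 2.3125) with r² = 22.59765625.
The farthest remaining point R is at distance² 10.72265625 ≤ 22.59765625.
r = √(22.59765625) ≈ 4.754.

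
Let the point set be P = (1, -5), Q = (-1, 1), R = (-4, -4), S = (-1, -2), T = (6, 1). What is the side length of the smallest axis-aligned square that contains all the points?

10

The bounding box has width 10 and height 6.
An axis-aligned square enclosing the set must have side ≥ max(width, height).
So the minimum side is max(10, 6) = 10.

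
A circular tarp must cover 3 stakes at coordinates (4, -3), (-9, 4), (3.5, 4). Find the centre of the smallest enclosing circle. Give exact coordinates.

(-2.5, 0.5)

Call the three points A, B, C in the order given.
Side lengths²: AB² = 218, AC² = 49.25, BC² = 156.25.
Since AB² = 218 ≥ 156.25 + 49.25 = 205.5, the angle opposite AB is not acute, so the smallest enclosing circle has AB as diameter.
Centre = midpoint of AB = (-2.5, 0.5), r² = 218/4 = 54.5.
Centre = (-2.5, 0.5).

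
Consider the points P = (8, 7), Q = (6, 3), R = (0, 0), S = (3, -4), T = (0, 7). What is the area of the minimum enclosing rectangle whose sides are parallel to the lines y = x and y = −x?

In coordinates u = x + y, v = x − y the rectangle is axis-aligned; the map (x,y)→(u,v) scales areas by 2.
u-values: 15, 9, 0, -1, 7; range = 15 − (-1) = 16.
v-values: 1, 3, 0, 7, -7; range = 7 − (-7) = 14.
Area = (16 × 14) / 2 = 112.

112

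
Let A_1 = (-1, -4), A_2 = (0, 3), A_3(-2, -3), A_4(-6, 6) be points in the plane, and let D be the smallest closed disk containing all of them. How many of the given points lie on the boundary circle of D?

The minimum enclosing circle of a finite set is fixed by two of the points (as a diameter) or three (as a circumcircle).
The farthest pair is A_1–A_4 with squared distance 125. The circle on this segment as diameter has centre (-3.5, 1) and r² = 125/4 = 31.25.
Check A_2: distance² to centre = 16.25 ≤ 31.25, so it lies inside.
All remaining points lie in this disk, and no smaller disk contains both endpoints, so this is the minimum enclosing circle.
The points at distance exactly r from the centre are A_1, A_4 — 2 points.

2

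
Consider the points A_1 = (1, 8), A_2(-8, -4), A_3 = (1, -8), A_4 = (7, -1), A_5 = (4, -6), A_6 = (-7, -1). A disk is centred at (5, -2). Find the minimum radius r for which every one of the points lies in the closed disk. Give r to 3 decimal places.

13.153

The required radius is the distance from (5, -2) to the farthest point.
Squared distances: 116, 173, 52, 5, 17, 145.
Maximum is 173, attained at A_2.
r = √173 ≈ 13.153.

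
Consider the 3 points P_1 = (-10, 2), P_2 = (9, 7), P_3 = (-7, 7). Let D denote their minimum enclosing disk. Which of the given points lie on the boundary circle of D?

Side lengths²: P_1P_2² = 386, P_1P_3² = 34, P_2P_3² = 256.
Since P_1P_2² = 386 ≥ 256 + 34 = 290, the angle opposite P_1P_2 is not acute, so the smallest enclosing circle has P_1P_2 as diameter.
Centre = midpoint of P_1P_2 = (-0.5, 4.5), r² = 386/4 = 96.5.
The points at distance exactly r from the centre are P_1, P_2 — 2 points.

P_1, P_2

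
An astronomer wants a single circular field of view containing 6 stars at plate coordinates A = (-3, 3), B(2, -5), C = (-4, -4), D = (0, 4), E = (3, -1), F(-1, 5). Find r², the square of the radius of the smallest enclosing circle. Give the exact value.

The minimum enclosing circle of a finite set is fixed by two of the points (as a diameter) or three (as a circumcircle).
The minimum enclosing circle is determined by three boundary points: B, C, F.
Their circumcentre is (-11/38, -9/38) with r² = 20165/722.
The farthest remaining point D is at distance² 13021/722 ≤ 20165/722.

20165/722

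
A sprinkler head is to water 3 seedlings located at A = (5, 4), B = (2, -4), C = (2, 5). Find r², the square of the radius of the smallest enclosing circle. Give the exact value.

365/18

Side lengths²: AB² = 73, AC² = 10, BC² = 81.
Since BC² = 81 < 73 + 10 = 83, the triangle is acute, so the smallest enclosing circle is the circumcircle.
Circumcentre = (13/6, 0.5), r² = 365/18.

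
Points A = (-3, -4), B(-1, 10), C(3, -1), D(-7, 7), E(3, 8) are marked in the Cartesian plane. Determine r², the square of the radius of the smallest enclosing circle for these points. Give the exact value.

50

The minimum enclosing circle of a finite set is fixed by two of the points (as a diameter) or three (as a circumcircle).
The farthest pair is A–B with squared distance 200. The circle on this segment as diameter has centre (-2, 3) and r² = 200/4 = 50.
Check C: distance² to centre = 41 ≤ 50, so it lies inside.
All remaining points lie in this disk, and no smaller disk contains both endpoints, so this is the minimum enclosing circle.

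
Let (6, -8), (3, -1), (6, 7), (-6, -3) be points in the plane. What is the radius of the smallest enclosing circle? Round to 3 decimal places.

8.461

By Welzl's lemma the MEC is supported by two points (diametrically opposite) or three points (on a circumcircle).
The minimum enclosing circle is determined by three boundary points: (6, -8), (6, 7), (-6, -3).
Their circumcentre is (25/12, -0.5) with r² = 10309/144.
The farthest remaining point (3, -1) is at distance² 157/144 ≤ 10309/144.
r = √(10309/144) ≈ 8.461.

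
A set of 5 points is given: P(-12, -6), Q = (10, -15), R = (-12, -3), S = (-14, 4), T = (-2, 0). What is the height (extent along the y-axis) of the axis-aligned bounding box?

max y = 4, min y = -15, so height = 19.

19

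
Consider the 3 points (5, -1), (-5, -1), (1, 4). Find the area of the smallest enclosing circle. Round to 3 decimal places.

Call the three points A, B, C in the order given.
Side lengths²: AB² = 100, AC² = 41, BC² = 61.
Since AB² = 100 < 61 + 41 = 102, the triangle is acute, so the smallest enclosing circle is the circumcircle.
Circumcentre = (0, -0.9), r² = 25.01.
Area = π·r² = π·25.01 ≈ 78.571.

78.571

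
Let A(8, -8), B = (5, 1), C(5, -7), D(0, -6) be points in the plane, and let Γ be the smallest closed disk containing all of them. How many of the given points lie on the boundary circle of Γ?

3

The minimum enclosing circle of a finite set is fixed by two of the points (as a diameter) or three (as a circumcircle).
The minimum enclosing circle is determined by three boundary points: A, B, D.
Their circumcentre is (52/11, -45/11) with r² = 3145/121.
The farthest remaining point C is at distance² 1033/121 ≤ 3145/121.
The points at distance exactly r from the centre are A, B, D — 3 points.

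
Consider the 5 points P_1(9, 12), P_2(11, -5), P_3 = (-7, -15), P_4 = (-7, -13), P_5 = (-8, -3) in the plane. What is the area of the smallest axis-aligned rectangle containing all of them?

513

x ranges over [-8, 11], width 19.
y ranges over [-15, 12], height 27.
Area = 19 × 27 = 513.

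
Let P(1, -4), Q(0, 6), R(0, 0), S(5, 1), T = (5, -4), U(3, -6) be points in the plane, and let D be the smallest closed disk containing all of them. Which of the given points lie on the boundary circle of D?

By Welzl's lemma the MEC is supported by two points (diametrically opposite) or three points (on a circumcircle).
The farthest pair is Q–U with squared distance 153. The circle on this segment as diameter has centre (1.5, 0) and r² = 153/4 = 38.25.
Check P: distance² to centre = 16.25 ≤ 38.25, so it lies inside.
All remaining points lie in this disk, and no smaller disk contains both endpoints, so this is the minimum enclosing circle.
The points at distance exactly r from the centre are Q, U — 2 points.

Q, U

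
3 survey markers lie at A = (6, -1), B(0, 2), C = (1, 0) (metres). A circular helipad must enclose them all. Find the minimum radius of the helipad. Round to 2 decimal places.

3.35

Side lengths²: AB² = 45, AC² = 26, BC² = 5.
Since AB² = 45 ≥ 26 + 5 = 31, the angle opposite AB is not acute, so the smallest enclosing circle has AB as diameter.
Centre = midpoint of AB = (3, 0.5), r² = 45/4 = 11.25.
r = √(11.25) ≈ 3.35.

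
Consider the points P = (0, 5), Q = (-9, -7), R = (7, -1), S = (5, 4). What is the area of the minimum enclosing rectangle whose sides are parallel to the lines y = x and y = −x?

In coordinates u = x + y, v = x − y the rectangle is axis-aligned; the map (x,y)→(u,v) scales areas by 2.
u-values: 5, -16, 6, 9; range = 9 − (-16) = 25.
v-values: -5, -2, 8, 1; range = 8 − (-5) = 13.
Area = (25 × 13) / 2 = 162.5.

162.5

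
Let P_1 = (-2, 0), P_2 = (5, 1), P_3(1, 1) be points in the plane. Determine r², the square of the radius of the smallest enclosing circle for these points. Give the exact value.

Side lengths²: P_1P_2² = 50, P_1P_3² = 10, P_2P_3² = 16.
Since P_1P_2² = 50 ≥ 16 + 10 = 26, the angle opposite P_1P_2 is not acute, so the smallest enclosing circle has P_1P_2 as diameter.
Centre = midpoint of P_1P_2 = (1.5, 0.5), r² = 50/4 = 12.5.

12.5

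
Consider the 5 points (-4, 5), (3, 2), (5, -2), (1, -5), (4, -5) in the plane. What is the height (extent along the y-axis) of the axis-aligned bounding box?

10

max y = 5, min y = -5, so height = 10.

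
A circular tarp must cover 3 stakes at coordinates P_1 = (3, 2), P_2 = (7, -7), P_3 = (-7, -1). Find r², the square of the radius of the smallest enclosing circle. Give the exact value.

Side lengths²: P_1P_2² = 97, P_1P_3² = 109, P_2P_3² = 232.
Since P_2P_3² = 232 ≥ 109 + 97 = 206, the angle opposite P_2P_3 is not acute, so the smallest enclosing circle has P_2P_3 as diameter.
Centre = midpoint of P_2P_3 = (0, -4), r² = 232/4 = 58.

58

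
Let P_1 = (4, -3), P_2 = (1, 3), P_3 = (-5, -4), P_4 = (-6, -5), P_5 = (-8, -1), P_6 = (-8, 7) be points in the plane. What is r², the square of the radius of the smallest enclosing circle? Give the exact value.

The minimum enclosing circle is determined by three boundary points: P_1, P_4, P_6.
Their circumcentre is (-67/31, 56/31) with r² = 58682/961.
The farthest remaining point P_5 is at distance² 40330/961 ≤ 58682/961.

58682/961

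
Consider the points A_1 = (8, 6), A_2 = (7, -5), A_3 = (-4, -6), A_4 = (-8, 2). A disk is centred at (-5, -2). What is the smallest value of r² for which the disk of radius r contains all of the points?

The required radius is the distance from (-5, -2) to the farthest point.
Squared distances: 233, 153, 17, 25.
Maximum is 233, attained at A_1.

233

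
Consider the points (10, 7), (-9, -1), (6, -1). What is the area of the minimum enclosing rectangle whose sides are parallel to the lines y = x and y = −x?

In coordinates u = x + y, v = x − y the rectangle is axis-aligned; the map (x,y)→(u,v) scales areas by 2.
u-values: 17, -10, 5; range = 17 − (-10) = 27.
v-values: 3, -8, 7; range = 7 − (-8) = 15.
Area = (27 × 15) / 2 = 202.5.

202.5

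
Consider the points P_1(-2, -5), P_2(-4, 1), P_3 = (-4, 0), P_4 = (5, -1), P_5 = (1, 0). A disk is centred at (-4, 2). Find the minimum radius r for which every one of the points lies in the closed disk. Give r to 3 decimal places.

9.487

The required radius is the distance from (-4, 2) to the farthest point.
Squared distances: 53, 1, 4, 90, 29.
Maximum is 90, attained at P_4.
r = √90 ≈ 9.487.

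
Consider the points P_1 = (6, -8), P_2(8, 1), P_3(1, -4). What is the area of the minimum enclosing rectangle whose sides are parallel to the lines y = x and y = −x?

In coordinates u = x + y, v = x − y the rectangle is axis-aligned; the map (x,y)→(u,v) scales areas by 2.
u-values: -2, 9, -3; range = 9 − (-3) = 12.
v-values: 14, 7, 5; range = 14 − 5 = 9.
Area = (12 × 9) / 2 = 54.

54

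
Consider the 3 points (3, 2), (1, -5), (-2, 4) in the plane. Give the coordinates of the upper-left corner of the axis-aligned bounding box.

(-2, 4)

x-range [-2, 3], y-range [-5, 4].
The upper-left corner is (-2, 4).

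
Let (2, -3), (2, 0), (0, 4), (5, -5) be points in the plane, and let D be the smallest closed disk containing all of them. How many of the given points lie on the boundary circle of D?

2

The farthest pair is (0, 4)–(5, -5) with squared distance 106. The circle on this segment as diameter has centre (2.5, -0.5) and r² = 106/4 = 26.5.
Check (2, -3): distance² to centre = 6.5 ≤ 26.5, so it lies inside.
All remaining points lie in this disk, and no smaller disk contains both endpoints, so this is the minimum enclosing circle.
The points at distance exactly r from the centre are (0, 4), (5, -5) — 2 points.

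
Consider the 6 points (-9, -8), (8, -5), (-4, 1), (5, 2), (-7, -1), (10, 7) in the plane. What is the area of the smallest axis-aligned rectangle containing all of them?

x ranges over [-9, 10], width 19.
y ranges over [-8, 7], height 15.
Area = 19 × 15 = 285.

285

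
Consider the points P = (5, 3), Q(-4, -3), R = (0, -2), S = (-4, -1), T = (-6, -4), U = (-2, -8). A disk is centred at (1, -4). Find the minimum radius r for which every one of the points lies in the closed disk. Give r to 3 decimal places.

The required radius is the distance from (1, -4) to the farthest point.
Squared distances: 65, 26, 5, 34, 49, 25.
Maximum is 65, attained at P.
r = √65 ≈ 8.062.

8.062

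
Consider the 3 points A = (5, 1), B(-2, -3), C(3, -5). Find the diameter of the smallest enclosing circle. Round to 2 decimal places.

8.08

Side lengths²: AB² = 65, AC² = 40, BC² = 29.
Since AB² = 65 < 40 + 29 = 69, the triangle is acute, so the smallest enclosing circle is the circumcircle.
Circumcentre = (55/34, -41/34), r² = 9425/578.
Diameter = 2r = 2√(9425/578) ≈ 8.08.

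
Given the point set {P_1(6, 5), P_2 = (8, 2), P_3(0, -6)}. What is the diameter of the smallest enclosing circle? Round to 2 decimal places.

Side lengths²: P_1P_2² = 13, P_1P_3² = 157, P_2P_3² = 128.
Since P_1P_3² = 157 ≥ 128 + 13 = 141, the angle opposite P_1P_3 is not acute, so the smallest enclosing circle has P_1P_3 as diameter.
Centre = midpoint of P_1P_3 = (3, -0.5), r² = 157/4 = 39.25.
Diameter = 2r = 2√(39.25) ≈ 12.53.

12.53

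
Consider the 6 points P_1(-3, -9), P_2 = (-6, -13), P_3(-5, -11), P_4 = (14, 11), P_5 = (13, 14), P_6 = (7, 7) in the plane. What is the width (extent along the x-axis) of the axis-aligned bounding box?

max x = 14, min x = -6, so width = 20.

20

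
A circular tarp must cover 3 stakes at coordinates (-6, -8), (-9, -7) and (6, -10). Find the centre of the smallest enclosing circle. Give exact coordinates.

Call the three points A, B, C in the order given.
Side lengths²: AB² = 10, AC² = 148, BC² = 234.
Since BC² = 234 ≥ 148 + 10 = 158, the angle opposite BC is not acute, so the smallest enclosing circle has BC as diameter.
Centre = midpoint of BC = (-1.5, -8.5), r² = 234/4 = 58.5.
Centre = (-1.5, -8.5).

(-1.5, -8.5)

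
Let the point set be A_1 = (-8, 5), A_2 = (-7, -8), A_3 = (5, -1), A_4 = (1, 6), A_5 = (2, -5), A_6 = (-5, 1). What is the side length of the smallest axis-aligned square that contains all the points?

14

The bounding box has width 13 and height 14.
An axis-aligned square enclosing the set must have side ≥ max(width, height).
So the minimum side is max(13, 14) = 14.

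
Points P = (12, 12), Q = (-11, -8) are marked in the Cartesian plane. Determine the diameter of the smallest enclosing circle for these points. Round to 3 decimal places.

The smallest circle enclosing two points has them as diameter endpoints.
Centre = midpoint = (0.5, 2); r² = |PQ|²/4 = 929/4 = 232.25.
Diameter = 2r = 2√(232.25) ≈ 30.480.

30.480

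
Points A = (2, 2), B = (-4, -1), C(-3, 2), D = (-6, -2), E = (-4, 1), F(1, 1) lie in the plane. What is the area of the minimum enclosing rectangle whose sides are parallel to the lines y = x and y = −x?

In coordinates u = x + y, v = x − y the rectangle is axis-aligned; the map (x,y)→(u,v) scales areas by 2.
u-values: 4, -5, -1, -8, -3, 2; range = 4 − (-8) = 12.
v-values: 0, -3, -5, -4, -5, 0; range = 0 − (-5) = 5.
Area = (12 × 5) / 2 = 30.

30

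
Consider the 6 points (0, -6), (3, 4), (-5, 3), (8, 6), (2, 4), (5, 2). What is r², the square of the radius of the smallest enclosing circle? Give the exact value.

61321/1089

The minimum enclosing circle of a finite set is fixed by two of the points (as a diameter) or three (as a circumcircle).
The minimum enclosing circle is determined by three boundary points: (0, -6), (-5, 3), (8, 6).
Their circumcentre is (25/11, 38/33) with r² = 61321/1089.
The farthest remaining point (3, 4) is at distance² 9412/1089 ≤ 61321/1089.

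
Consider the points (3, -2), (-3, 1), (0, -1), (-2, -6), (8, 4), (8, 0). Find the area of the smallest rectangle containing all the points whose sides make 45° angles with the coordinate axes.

In coordinates u = x + y, v = x − y the rectangle is axis-aligned; the map (x,y)→(u,v) scales areas by 2.
u-values: 1, -2, -1, -8, 12, 8; range = 12 − (-8) = 20.
v-values: 5, -4, 1, 4, 4, 8; range = 8 − (-4) = 12.
Area = (20 × 12) / 2 = 120.

120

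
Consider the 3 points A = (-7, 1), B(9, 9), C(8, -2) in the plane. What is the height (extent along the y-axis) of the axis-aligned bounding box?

max y = 9, min y = -2, so height = 11.

11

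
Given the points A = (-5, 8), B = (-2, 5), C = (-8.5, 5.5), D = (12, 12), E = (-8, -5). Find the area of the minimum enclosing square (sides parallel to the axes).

420.25

The bounding box has width 20.5 and height 17.
An axis-aligned square enclosing the set must have side ≥ max(width, height).
So the minimum side is max(20.5, 17) = 20.5.
Area = 20.5² = 420.25.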